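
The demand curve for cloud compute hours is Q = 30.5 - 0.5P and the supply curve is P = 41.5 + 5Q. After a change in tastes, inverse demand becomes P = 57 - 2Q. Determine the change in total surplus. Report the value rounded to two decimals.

Rewriting demand in inverse form: P = 61 - 2Q.
Initial equilibrium: Q_0 = 2.7857, P_0 = 55.4286; CS_0 = (1/2)(2.7857)(5.5714) = 7.7602, PS_0 = (1/2)(2.7857)(13.9286) = 19.4005.
New equilibrium: 57 - 2Q = 41.5 + 5Q gives Q_1 = 2.2143, P_1 = 52.5714; CS_1 = 4.9031, PS_1 = 12.2577.
Change in total surplus = (4.9031 + 12.2577) - (7.7602 + 19.4005) = -10.

-10.00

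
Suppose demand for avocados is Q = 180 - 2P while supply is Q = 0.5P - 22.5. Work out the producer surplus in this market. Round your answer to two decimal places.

Rewriting demand in inverse form: P = 90 - 0.5Q.
Rewriting supply in inverse form: P = 45 + 2Q.
Setting demand equal to supply, 45 = 2.5Q, so Q* = 18 and P* = 81.
PS is the area between P* and the supply curve from 0 to Q*: (1/2)(18)(36) = 324.

324.00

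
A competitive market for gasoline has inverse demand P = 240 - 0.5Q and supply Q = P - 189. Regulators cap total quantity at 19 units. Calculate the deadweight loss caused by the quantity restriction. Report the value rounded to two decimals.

168.75

Rewriting supply in inverse form: P = 189 + Q.
Unrestricted equilibrium: Q* = (240 - 189)/(0.5 + 1) = 34.
At Q = 19 the demand price is 240 - 0.5(19) = 230.5 and the supply price is 189 + (19) = 208.
DWL = (1/2)(gap between curves at 19) x (Q* - 19) = (1/2)(22.5)(15) = 168.75.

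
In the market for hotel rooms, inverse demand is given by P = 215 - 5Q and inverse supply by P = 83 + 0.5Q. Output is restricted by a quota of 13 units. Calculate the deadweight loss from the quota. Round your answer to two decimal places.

Without the quota, 215 - 5Q = 83 + 0.5Q gives Q* = 24.
At Q = 13 the demand price is 215 - 5(13) = 150 and the supply price is 83 + 0.5(13) = 89.5.
Deadweight loss is the triangle between the curves from 13 to 24: (1/2)(150 - 89.5)(24 - 13) = 332.75.

332.75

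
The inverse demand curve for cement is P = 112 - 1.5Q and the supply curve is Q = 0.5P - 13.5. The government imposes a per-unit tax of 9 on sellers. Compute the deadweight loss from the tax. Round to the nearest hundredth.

Rewriting supply in inverse form: P = 27 + 2Q.
Pre-tax equilibrium: 112 - 1.5Q = 27 + 2Q gives Q* = 24.2857, P* = 75.5714.
With the tax, sellers need 9 more per unit: 112 - 1.5Q = 27 + 2Q + 9, so Q_t = 21.7143. Buyers pay P_b = 79.4286; sellers receive P_s = P_b - 9 = 70.4286.
Deadweight loss is the triangle between the curves from Q_t to Q*: (1/2)(24.2857 - 21.7143)(9) = 11.5714.

11.57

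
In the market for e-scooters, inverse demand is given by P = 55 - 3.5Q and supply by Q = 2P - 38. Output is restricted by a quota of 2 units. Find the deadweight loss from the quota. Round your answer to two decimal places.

98.00

Rewriting supply in inverse form: P = 19 + 0.5Q.
Without the quota, 55 - 3.5Q = 19 + 0.5Q gives Q* = 9.
At Q = 2 the demand price is 55 - 3.5(2) = 48 and the supply price is 19 + 0.5(2) = 20.
Deadweight loss is the triangle between the curves from 2 to 9: (1/2)(48 - 20)(9 - 2) = 98.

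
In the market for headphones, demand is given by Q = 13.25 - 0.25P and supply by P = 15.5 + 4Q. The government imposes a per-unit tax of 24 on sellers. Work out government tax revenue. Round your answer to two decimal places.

Rewriting demand in inverse form: P = 53 - 4Q.
Without the tax, 53 - 4Q = 15.5 + 4Q so Q* = 4.6875 and P* = 34.25.
A tax on sellers shifts supply up by 24: 53 - 4Q = 15.5 + 4Q + 24, so Q_t = 1.6875. Buyers pay P_b = 46.25; sellers receive P_s = P_b - 24 = 22.25.
Tax revenue = t x Q_t = 24 x 1.6875 = 40.5.

40.50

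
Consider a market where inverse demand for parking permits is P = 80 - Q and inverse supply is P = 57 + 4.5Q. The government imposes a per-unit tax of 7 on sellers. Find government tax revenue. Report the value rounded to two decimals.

Without the tax, 80 - Q = 57 + 4.5Q so Q* = 4.1818 and P* = 75.8182.
A tax on sellers shifts supply up by 7: 80 - Q = 57 + 4.5Q + 7, so Q_t = 2.9091. Buyers pay P_b = 77.0909; sellers receive P_s = P_b - 7 = 70.0909.
Tax revenue = t x Q_t = 7 x 2.9091 = 20.3636.

20.36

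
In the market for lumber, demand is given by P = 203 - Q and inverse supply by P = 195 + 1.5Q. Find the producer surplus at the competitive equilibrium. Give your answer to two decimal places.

7.68

Equilibrium: 203 - Q = 195 + 1.5Q, so Q* = 3.2 and P* = 199.8.
PS is the area between P* and the supply curve from 0 to Q*: (1/2)(3.2)(4.8) = 7.68.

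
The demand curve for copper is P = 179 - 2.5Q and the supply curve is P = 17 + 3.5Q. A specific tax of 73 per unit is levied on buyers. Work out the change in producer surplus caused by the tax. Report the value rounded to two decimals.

Pre-tax equilibrium: 179 - 2.5Q = 17 + 3.5Q gives Q* = 27, P* = 111.5.
With the tax, buyers' net willingness to pay falls by 73: (179 - 73) - 2.5Q = 17 + 3.5Q, so Q_t = 14.8333. Buyers pay P_b = 141.9167; sellers receive P_s = P_b - 73 = 68.9167.
PS falls from (1/2)(27)(94.5) = 1275.75 to (1/2)(14.8333)(51.9167) = 385.0486, a change of -890.7014.

-890.70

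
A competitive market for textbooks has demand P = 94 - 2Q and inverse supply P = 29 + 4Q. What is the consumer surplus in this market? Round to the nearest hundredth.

117.36

Equilibrium: 94 - 2Q = 29 + 4Q, so Q* = 10.8333 and P* = 72.3333.
CS is the area between the demand curve and P* from 0 to Q*: (1/2)(10.8333)(21.6667) = 117.3611.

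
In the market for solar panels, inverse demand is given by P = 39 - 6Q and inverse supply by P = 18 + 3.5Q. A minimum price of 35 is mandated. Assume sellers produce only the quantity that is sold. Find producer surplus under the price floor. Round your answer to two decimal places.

10.56

Free-market equilibrium: 39 - 6Q = 18 + 3.5Q gives Q* = 2.2105, P* = 25.7368.
At the floor price 35, quantity demanded is (39 - 35)/6 = 0.6667; demand is the short side, so Q = 0.6667 trades at P = 35.
The supply price at Q = 0.6667 is 20.3333. PS is the trapezoid between 35 and supply over [0, 0.6667]: (1/2)[(35 - 18) + (35 - 20.3333)](0.6667) = 10.5556.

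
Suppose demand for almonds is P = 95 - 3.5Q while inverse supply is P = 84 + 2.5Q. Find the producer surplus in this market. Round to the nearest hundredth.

4.20

Setting demand equal to supply, 11 = 6Q, so Q* = 1.8333 and P* = 88.5833.
PS is the area between P* and the supply curve from 0 to Q*: (1/2)(1.8333)(4.5833) = 4.2014.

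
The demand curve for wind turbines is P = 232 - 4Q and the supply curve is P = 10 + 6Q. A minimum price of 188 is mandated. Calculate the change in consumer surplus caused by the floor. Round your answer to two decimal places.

Without the control, 232 - 4Q = 10 + 6Q so Q* = 22.2 and P* = 143.2.
At P = 188, buyers demand (232 - 188)/4 = 11 while sellers would supply more, so the quantity traded is 11 at price 188.
CS goes from (1/2)(22.2)(88.8) = 985.68 to 242 (computed as (232 - 188)(11) - (1/2)(4)(11)^2), a change of -743.68.

-743.68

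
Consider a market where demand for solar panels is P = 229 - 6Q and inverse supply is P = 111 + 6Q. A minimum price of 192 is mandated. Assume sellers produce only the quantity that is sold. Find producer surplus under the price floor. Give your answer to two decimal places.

385.42

Free-market equilibrium: 229 - 6Q = 111 + 6Q gives Q* = 9.8333, P* = 170.
At the floor price 192, quantity demanded is (229 - 192)/6 = 6.1667; demand is the short side, so Q = 6.1667 trades at P = 192.
The supply price at Q = 6.1667 is 148. PS is the trapezoid between 192 and supply over [0, 6.1667]: (1/2)[(192 - 111) + (192 - 148)](6.1667) = 385.4167.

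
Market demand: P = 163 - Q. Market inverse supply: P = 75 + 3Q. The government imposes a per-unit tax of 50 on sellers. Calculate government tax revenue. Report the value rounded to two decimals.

475.00

Pre-tax equilibrium: 163 - Q = 75 + 3Q gives Q* = 22, P* = 141.
With the tax, sellers need 50 more per unit: 163 - Q = 75 + 3Q + 50, so Q_t = 9.5. Buyers pay P_b = 153.5; sellers receive P_s = P_b - 50 = 103.5.
Tax revenue = t x Q_t = 50 x 9.5 = 475.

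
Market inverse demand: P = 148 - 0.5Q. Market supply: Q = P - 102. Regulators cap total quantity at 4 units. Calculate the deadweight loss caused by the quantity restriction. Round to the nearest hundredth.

533.33

Rewriting supply in inverse form: P = 102 + Q.
Unrestricted equilibrium: Q* = (148 - 102)/(0.5 + 1) = 30.6667.
At Q = 4 the demand price is 148 - 0.5(4) = 146 and the supply price is 102 + (4) = 106.
DWL = (1/2)(gap between curves at 4) x (Q* - 4) = (1/2)(40)(26.6667) = 533.3333.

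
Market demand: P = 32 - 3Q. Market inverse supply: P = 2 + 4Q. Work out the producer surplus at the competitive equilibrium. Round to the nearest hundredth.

36.73

Equilibrium: 32 - 3Q = 2 + 4Q, so Q* = 4.2857 and P* = 19.1429.
The supply curve's price intercept is 2, so PS = (1/2)(Q*)(P* - 2) = (1/2)(4.2857)(17.1429) = 36.7347.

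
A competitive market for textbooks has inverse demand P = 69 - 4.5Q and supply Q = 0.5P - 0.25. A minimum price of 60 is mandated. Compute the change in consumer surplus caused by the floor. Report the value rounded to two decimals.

Rewriting supply in inverse form: P = 0.5 + 2Q.
Without the control, 69 - 4.5Q = 0.5 + 2Q so Q* = 10.5385 and P* = 21.5769.
At P = 60, buyers demand (69 - 60)/4.5 = 2 while sellers would supply more, so the quantity traded is 2 at price 60.
CS goes from (1/2)(10.5385)(47.4231) = 249.8831 to 9 (computed as (69 - 60)(2) - (1/2)(4.5)(2)^2), a change of -240.8831.

-240.88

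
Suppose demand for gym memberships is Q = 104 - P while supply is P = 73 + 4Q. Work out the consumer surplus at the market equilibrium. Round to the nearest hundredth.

19.22

Rewriting demand in inverse form: P = 104 - Q.
Set 104 - Q = 73 + 4Q, which gives 31 = 5Q, so Q* = 6.2 and P* = 104 - (6.2) = 97.8.
The demand choke price is 104, so CS = (1/2)(Q*)(104 - P*) = (1/2)(6.2)(6.2) = 19.22.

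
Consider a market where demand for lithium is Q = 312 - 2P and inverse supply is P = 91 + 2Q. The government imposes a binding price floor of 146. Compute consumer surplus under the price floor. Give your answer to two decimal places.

Rewriting demand in inverse form: P = 156 - 0.5Q.
Without the control, 156 - 0.5Q = 91 + 2Q so Q* = 26 and P* = 143.
At the floor price 146, quantity demanded is (156 - 146)/0.5 = 20; demand is the short side, so Q = 20 trades at P = 146.
CS is the triangle under demand above 146: (1/2)(20)(156 - 146) = 100.

100.00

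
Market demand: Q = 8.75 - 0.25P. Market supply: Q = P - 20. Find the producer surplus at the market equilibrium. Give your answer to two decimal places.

Rewriting demand in inverse form: P = 35 - 4Q.
Rewriting supply in inverse form: P = 20 + Q.
Setting demand equal to supply, 15 = 5Q, so Q* = 3 and P* = 23.
Producer surplus is the triangle above supply below P*: (1/2)(3)(23 - 20) = (1/2)(3)(3) = 4.5.

4.50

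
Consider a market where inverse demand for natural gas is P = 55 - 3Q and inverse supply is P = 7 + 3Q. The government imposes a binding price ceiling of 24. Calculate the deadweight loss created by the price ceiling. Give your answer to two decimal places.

16.33

Without the control, 55 - 3Q = 7 + 3Q so Q* = 8 and P* = 31.
At the ceiling price 24, quantity supplied is (24 - 7)/3 = 5.6667; supply is the short side, so Q = 5.6667 trades at P = 24.
At Q = 5.6667 the demand price is 38 and the supply price is 24. Deadweight loss is the triangle between the curves from 5.6667 to 8: (1/2)(38 - 24)(8 - 5.6667) = 16.3333.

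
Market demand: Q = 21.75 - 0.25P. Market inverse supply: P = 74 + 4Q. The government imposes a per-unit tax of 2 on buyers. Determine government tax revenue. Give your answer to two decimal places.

Rewriting demand in inverse form: P = 87 - 4Q.
Without the tax, 87 - 4Q = 74 + 4Q so Q* = 1.625 and P* = 80.5.
With the tax, buyers' net willingness to pay falls by 2: (87 - 2) - 4Q = 74 + 4Q, so Q_t = 1.375. Buyers pay P_b = 81.5; sellers receive P_s = P_b - 2 = 79.5.
Tax revenue = t x Q_t = 2 x 1.375 = 2.75.

2.75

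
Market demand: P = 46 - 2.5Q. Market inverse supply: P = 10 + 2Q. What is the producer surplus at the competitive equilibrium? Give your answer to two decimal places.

64.00

Setting demand equal to supply, 36 = 4.5Q, so Q* = 8 and P* = 26.
The supply curve's price intercept is 10, so PS = (1/2)(Q*)(P* - 10) = (1/2)(8)(16) = 64.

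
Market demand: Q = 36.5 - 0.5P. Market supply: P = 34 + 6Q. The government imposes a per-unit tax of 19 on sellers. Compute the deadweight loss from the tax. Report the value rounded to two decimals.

22.56

Rewriting demand in inverse form: P = 73 - 2Q.
Without the tax, 73 - 2Q = 34 + 6Q so Q* = 4.875 and P* = 63.25.
A tax on sellers shifts supply up by 19: 73 - 2Q = 34 + 6Q + 19, so Q_t = 2.5. Buyers pay P_b = 68; sellers receive P_s = P_b - 19 = 49.
The welfare triangle lost has base Q* - Q_t = 2.375 and height t = 19, so DWL = (1/2)(2.375)(19) = 22.5625.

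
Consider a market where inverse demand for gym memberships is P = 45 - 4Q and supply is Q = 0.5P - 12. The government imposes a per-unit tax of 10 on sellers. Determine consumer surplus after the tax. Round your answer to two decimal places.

Rewriting supply in inverse form: P = 24 + 2Q.
Without the tax, 45 - 4Q = 24 + 2Q so Q* = 3.5 and P* = 31.
With the tax, sellers need 10 more per unit: 45 - 4Q = 24 + 2Q + 10, so Q_t = 1.8333. Buyers pay P_b = 37.6667; sellers receive P_s = P_b - 10 = 27.6667.
Consumer surplus is the triangle under demand above P_b: (1/2)(1.8333)(45 - 37.6667) = 6.7222.

6.72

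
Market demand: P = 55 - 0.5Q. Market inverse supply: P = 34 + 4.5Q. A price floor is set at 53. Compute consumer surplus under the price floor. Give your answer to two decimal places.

4.00

Free-market equilibrium: 55 - 0.5Q = 34 + 4.5Q gives Q* = 4.2, P* = 52.9.
At the floor price 53, quantity demanded is (55 - 53)/0.5 = 4; demand is the short side, so Q = 4 trades at P = 53.
CS is the triangle under demand above 53: (1/2)(4)(55 - 53) = 4.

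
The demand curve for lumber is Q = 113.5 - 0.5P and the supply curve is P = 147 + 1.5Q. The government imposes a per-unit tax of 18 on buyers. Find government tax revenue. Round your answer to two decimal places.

318.86

Rewriting demand in inverse form: P = 227 - 2Q.
Without the tax, 227 - 2Q = 147 + 1.5Q so Q* = 22.8571 and P* = 181.2857.
A tax on buyers shifts demand down by 18: (227 - 18) - 2Q = 147 + 1.5Q, so Q_t = 17.7143. Buyers pay P_b = 191.5714; sellers receive P_s = P_b - 18 = 173.5714.
Tax revenue = t x Q_t = 18 x 17.7143 = 318.8571.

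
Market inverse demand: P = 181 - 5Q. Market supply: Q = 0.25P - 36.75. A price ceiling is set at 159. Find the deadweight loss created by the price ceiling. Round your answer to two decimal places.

Rewriting supply in inverse form: P = 147 + 4Q.
Without the control, 181 - 5Q = 147 + 4Q so Q* = 3.7778 and P* = 162.1111.
At P = 159, sellers supply (159 - 147)/4 = 3 while buyers want more, so the quantity traded is 3 at price 159.
The lost-trades triangle has base Q* - 3 = 0.7778 and height equal to the gap between the curves at Q = 3, which is 166 - 159 = 7. DWL = (1/2)(0.7778)(7) = 2.7222.

2.72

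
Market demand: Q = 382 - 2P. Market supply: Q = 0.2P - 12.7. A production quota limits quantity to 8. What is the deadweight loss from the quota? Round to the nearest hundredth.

633.84

Rewriting demand in inverse form: P = 191 - 0.5Q.
Rewriting supply in inverse form: P = 63.5 + 5Q.
Without the quota, 191 - 0.5Q = 63.5 + 5Q gives Q* = 23.1818.
At Q = 8 the demand price is 191 - 0.5(8) = 187 and the supply price is 63.5 + 5(8) = 103.5.
DWL = (1/2)(gap between curves at 8) x (Q* - 8) = (1/2)(83.5)(15.1818) = 633.8409.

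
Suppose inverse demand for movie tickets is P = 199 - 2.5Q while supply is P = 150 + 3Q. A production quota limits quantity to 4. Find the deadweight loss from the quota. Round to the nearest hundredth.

Unrestricted equilibrium: Q* = (199 - 150)/(2.5 + 3) = 8.9091.
At Q = 4 the demand price is 199 - 2.5(4) = 189 and the supply price is 150 + 3(4) = 162.
DWL = (1/2)(gap between curves at 4) x (Q* - 4) = (1/2)(27)(4.9091) = 66.2727.

66.27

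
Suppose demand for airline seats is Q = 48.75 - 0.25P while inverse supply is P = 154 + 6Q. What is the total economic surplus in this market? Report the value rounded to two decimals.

Rewriting demand in inverse form: P = 195 - 4Q.
Setting demand equal to supply, 41 = 10Q, so Q* = 4.1 and P* = 178.6.
Total surplus is the full triangle between the curves from 0 to Q*: (1/2)(4.1)(195 - 154) = 84.05.

84.05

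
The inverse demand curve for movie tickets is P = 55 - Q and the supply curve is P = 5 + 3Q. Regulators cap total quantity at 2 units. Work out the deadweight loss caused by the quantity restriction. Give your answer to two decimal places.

Unrestricted equilibrium: Q* = (55 - 5)/(1 + 3) = 12.5.
At Q = 2 the demand price is 55 - (2) = 53 and the supply price is 5 + 3(2) = 11.
Deadweight loss is the triangle between the curves from 2 to 12.5: (1/2)(53 - 11)(12.5 - 2) = 220.5.

220.50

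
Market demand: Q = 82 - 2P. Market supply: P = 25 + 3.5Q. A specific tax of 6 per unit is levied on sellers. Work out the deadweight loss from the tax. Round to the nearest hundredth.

Rewriting demand in inverse form: P = 41 - 0.5Q.
Without the tax, 41 - 0.5Q = 25 + 3.5Q so Q* = 4 and P* = 39.
A tax on sellers shifts supply up by 6: 41 - 0.5Q = 25 + 3.5Q + 6, so Q_t = 2.5. Buyers pay P_b = 39.75; sellers receive P_s = P_b - 6 = 33.75.
The welfare triangle lost has base Q* - Q_t = 1.5 and height t = 6, so DWL = (1/2)(1.5)(6) = 4.5.

4.50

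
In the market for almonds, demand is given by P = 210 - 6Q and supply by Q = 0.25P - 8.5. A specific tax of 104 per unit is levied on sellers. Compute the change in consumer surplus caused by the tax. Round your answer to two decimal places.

-773.76

Rewriting supply in inverse form: P = 34 + 4Q.
Pre-tax equilibrium: 210 - 6Q = 34 + 4Q gives Q* = 17.6, P* = 104.4.
A tax on sellers shifts supply up by 104: 210 - 6Q = 34 + 4Q + 104, so Q_t = 7.2. Buyers pay P_b = 166.8; sellers receive P_s = P_b - 104 = 62.8.
Consumers lose the trapezoid between P* and P_b out to Q_t plus the triangle from Q_t to Q*: change in CS = 155.52 - 929.28 = -773.76.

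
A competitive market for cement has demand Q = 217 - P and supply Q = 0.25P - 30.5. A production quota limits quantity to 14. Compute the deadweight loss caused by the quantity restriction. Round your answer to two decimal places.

62.50

Rewriting demand in inverse form: P = 217 - Q.
Rewriting supply in inverse form: P = 122 + 4Q.
Without the quota, 217 - Q = 122 + 4Q gives Q* = 19.
At Q = 14 the demand price is 217 - (14) = 203 and the supply price is 122 + 4(14) = 178.
Deadweight loss is the triangle between the curves from 14 to 19: (1/2)(203 - 178)(19 - 14) = 62.5.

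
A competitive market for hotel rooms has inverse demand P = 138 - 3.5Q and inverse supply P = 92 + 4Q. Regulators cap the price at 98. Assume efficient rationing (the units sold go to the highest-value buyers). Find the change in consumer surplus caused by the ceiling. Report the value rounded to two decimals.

-9.77

Without the control, 138 - 3.5Q = 92 + 4Q so Q* = 6.1333 and P* = 116.5333.
At the ceiling price 98, quantity supplied is (98 - 92)/4 = 1.5; supply is the short side, so Q = 1.5 trades at P = 98.
CS goes from (1/2)(6.1333)(21.4667) = 65.8311 to 56.0625 (computed as (138 - 98)(1.5) - (1/2)(3.5)(1.5)^2), a change of -9.7686.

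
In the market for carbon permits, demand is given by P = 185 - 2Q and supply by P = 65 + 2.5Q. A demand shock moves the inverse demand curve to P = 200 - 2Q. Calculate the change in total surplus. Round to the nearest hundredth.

425.00

Initial equilibrium: Q_0 = 26.6667, P_0 = 131.6667; CS_0 = (1/2)(26.6667)(53.3333) = 711.1111, PS_0 = (1/2)(26.6667)(66.6667) = 888.8889.
New equilibrium: 200 - 2Q = 65 + 2.5Q gives Q_1 = 30, P_1 = 140; CS_1 = 900, PS_1 = 1125.
Change in total surplus = (900 + 1125) - (711.1111 + 888.8889) = 425.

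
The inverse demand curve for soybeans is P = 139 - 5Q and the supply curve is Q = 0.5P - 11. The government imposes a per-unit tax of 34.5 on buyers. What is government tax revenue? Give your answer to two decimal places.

Rewriting supply in inverse form: P = 22 + 2Q.
Pre-tax equilibrium: 139 - 5Q = 22 + 2Q gives Q* = 16.7143, P* = 55.4286.
A tax on buyers shifts demand down by 34.5: (139 - 34.5) - 5Q = 22 + 2Q, so Q_t = 11.7857. Buyers pay P_b = 80.0714; sellers receive P_s = P_b - 34.5 = 45.5714.
Tax revenue = t x Q_t = 34.5 x 11.7857 = 406.6071.

406.61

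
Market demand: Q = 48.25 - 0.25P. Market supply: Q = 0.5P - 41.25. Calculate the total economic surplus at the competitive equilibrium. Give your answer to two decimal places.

1017.52

Rewriting demand in inverse form: P = 193 - 4Q.
Rewriting supply in inverse form: P = 82.5 + 2Q.
Set 193 - 4Q = 82.5 + 2Q, which gives 110.5 = 6Q, so Q* = 18.4167 and P* = 193 - 4(18.4167) = 119.3333.
CS = (1/2)(18.4167)(73.6667) = 678.3472 and PS = (1/2)(18.4167)(36.8333) = 339.1736, so total surplus = 1017.5208.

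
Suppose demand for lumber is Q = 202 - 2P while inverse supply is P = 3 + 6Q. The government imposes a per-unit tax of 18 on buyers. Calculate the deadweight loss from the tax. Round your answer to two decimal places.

24.92

Rewriting demand in inverse form: P = 101 - 0.5Q.
Without the tax, 101 - 0.5Q = 3 + 6Q so Q* = 15.0769 and P* = 93.4615.
With the tax, buyers' net willingness to pay falls by 18: (101 - 18) - 0.5Q = 3 + 6Q, so Q_t = 12.3077. Buyers pay P_b = 94.8462; sellers receive P_s = P_b - 18 = 76.8462.
The welfare triangle lost has base Q* - Q_t = 2.7692 and height t = 18, so DWL = (1/2)(2.7692)(18) = 24.9231.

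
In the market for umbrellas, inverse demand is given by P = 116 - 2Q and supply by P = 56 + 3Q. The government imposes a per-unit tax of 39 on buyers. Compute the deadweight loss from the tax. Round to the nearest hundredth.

Without the tax, 116 - 2Q = 56 + 3Q so Q* = 12 and P* = 92.
A tax on buyers shifts demand down by 39: (116 - 39) - 2Q = 56 + 3Q, so Q_t = 4.2. Buyers pay P_b = 107.6; sellers receive P_s = P_b - 39 = 68.6.
Deadweight loss is the triangle between the curves from Q_t to Q*: (1/2)(12 - 4.2)(39) = 152.1.

152.10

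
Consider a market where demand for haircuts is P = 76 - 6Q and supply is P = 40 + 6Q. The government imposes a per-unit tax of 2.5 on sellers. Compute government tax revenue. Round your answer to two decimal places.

6.98

Without the tax, 76 - 6Q = 40 + 6Q so Q* = 3 and P* = 58.
With the tax, sellers need 2.5 more per unit: 76 - 6Q = 40 + 6Q + 2.5, so Q_t = 2.7917. Buyers pay P_b = 59.25; sellers receive P_s = P_b - 2.5 = 56.75.
Tax revenue = t x Q_t = 2.5 x 2.7917 = 6.9792.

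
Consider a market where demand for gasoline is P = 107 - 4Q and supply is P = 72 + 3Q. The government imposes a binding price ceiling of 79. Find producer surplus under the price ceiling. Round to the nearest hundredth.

8.17

Free-market equilibrium: 107 - 4Q = 72 + 3Q gives Q* = 5, P* = 87.
At the ceiling price 79, quantity supplied is (79 - 72)/3 = 2.3333; supply is the short side, so Q = 2.3333 trades at P = 79.
PS is the triangle above supply below 79: (1/2)(2.3333)(79 - 72) = 8.1667.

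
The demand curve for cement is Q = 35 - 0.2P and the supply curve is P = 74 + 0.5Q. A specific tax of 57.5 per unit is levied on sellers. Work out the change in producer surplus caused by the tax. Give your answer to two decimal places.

Rewriting demand in inverse form: P = 175 - 5Q.
Without the tax, 175 - 5Q = 74 + 0.5Q so Q* = 18.3636 and P* = 83.1818.
With the tax, sellers need 57.5 more per unit: 175 - 5Q = 74 + 0.5Q + 57.5, so Q_t = 7.9091. Buyers pay P_b = 135.4545; sellers receive P_s = P_b - 57.5 = 77.9545.
PS falls from (1/2)(18.3636)(9.1818) = 84.3058 to (1/2)(7.9091)(3.9545) = 15.6384, a change of -68.6674.

-68.67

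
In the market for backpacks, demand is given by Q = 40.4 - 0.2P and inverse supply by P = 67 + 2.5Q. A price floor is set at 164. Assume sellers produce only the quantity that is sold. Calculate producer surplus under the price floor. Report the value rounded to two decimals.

Rewriting demand in inverse form: P = 202 - 5Q.
Without the control, 202 - 5Q = 67 + 2.5Q so Q* = 18 and P* = 112.
At the floor price 164, quantity demanded is (202 - 164)/5 = 7.6; demand is the short side, so Q = 7.6 trades at P = 164.
The supply price at Q = 7.6 is 86. PS is the trapezoid between 164 and supply over [0, 7.6]: (1/2)[(164 - 67) + (164 - 86)](7.6) = 665.

665.00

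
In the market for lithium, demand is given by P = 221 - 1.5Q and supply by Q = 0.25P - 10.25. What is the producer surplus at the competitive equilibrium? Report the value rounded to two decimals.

Rewriting supply in inverse form: P = 41 + 4Q.
Set 221 - 1.5Q = 41 + 4Q, which gives 180 = 5.5Q, so Q* = 32.7273 and P* = 221 - 1.5(32.7273) = 171.9091.
Producer surplus is the triangle above supply below P*: (1/2)(32.7273)(171.9091 - 41) = (1/2)(32.7273)(130.9091) = 2142.1488.

2142.15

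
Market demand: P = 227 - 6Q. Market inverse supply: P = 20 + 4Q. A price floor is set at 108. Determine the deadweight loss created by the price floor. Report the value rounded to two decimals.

Without the control, 227 - 6Q = 20 + 4Q so Q* = 20.7 and P* = 102.8.
At P = 108, buyers demand (227 - 108)/6 = 19.8333 while sellers would supply more, so the quantity traded is 19.8333 at price 108.
The lost-trades triangle has base Q* - 19.8333 = 0.8667 and height equal to the gap between the curves at Q = 19.8333, which is 108 - 99.3333 = 8.6667. DWL = (1/2)(0.8667)(8.6667) = 3.7556.

3.76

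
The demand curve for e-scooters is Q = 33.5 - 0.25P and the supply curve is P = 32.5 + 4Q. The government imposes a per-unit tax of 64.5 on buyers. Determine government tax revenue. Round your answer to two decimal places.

298.31

Rewriting demand in inverse form: P = 134 - 4Q.
Without the tax, 134 - 4Q = 32.5 + 4Q so Q* = 12.6875 and P* = 83.25.
A tax on buyers shifts demand down by 64.5: (134 - 64.5) - 4Q = 32.5 + 4Q, so Q_t = 4.625. Buyers pay P_b = 115.5; sellers receive P_s = P_b - 64.5 = 51.
Revenue is the tax times quantity traded: 64.5 x 4.625 = 298.3125.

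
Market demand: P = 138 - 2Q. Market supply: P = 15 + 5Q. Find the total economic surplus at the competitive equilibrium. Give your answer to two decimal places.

1080.64

Setting demand equal to supply, 123 = 7Q, so Q* = 17.5714 and P* = 102.8571.
CS = (1/2)(17.5714)(35.1429) = 308.7551 and PS = (1/2)(17.5714)(87.8571) = 771.8878, so total surplus = 1080.6429.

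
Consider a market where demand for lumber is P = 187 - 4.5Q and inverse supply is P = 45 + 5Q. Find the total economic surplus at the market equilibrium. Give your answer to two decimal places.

Set 187 - 4.5Q = 45 + 5Q, which gives 142 = 9.5Q, so Q* = 14.9474 and P* = 187 - 4.5(14.9474) = 119.7368.
CS = (1/2)(14.9474)(67.2632) = 502.7036 and PS = (1/2)(14.9474)(74.7368) = 558.5596, so total surplus = 1061.2632.

1061.26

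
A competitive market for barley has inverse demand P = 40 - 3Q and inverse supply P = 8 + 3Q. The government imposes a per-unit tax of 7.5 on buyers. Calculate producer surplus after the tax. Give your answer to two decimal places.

Pre-tax equilibrium: 40 - 3Q = 8 + 3Q gives Q* = 5.3333, P* = 24.
With the tax, buyers' net willingness to pay falls by 7.5: (40 - 7.5) - 3Q = 8 + 3Q, so Q_t = 4.0833. Buyers pay P_b = 27.75; sellers receive P_s = P_b - 7.5 = 20.25.
PS = (1/2)(Q_t)(P_s - 8) = (1/2)(4.0833)(12.25) = 25.0104.

25.01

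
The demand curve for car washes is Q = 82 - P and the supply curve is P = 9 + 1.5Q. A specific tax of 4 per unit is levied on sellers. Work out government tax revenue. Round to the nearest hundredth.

Rewriting demand in inverse form: P = 82 - Q.
Without the tax, 82 - Q = 9 + 1.5Q so Q* = 29.2 and P* = 52.8.
A tax on sellers shifts supply up by 4: 82 - Q = 9 + 1.5Q + 4, so Q_t = 27.6. Buyers pay P_b = 54.4; sellers receive P_s = P_b - 4 = 50.4.
Revenue is the tax times quantity traded: 4 x 27.6 = 110.4.

110.40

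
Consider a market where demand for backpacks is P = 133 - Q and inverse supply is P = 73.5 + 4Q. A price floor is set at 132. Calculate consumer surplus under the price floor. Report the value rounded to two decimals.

0.50

Without the control, 133 - Q = 73.5 + 4Q so Q* = 11.9 and P* = 121.1.
At the floor price 132, quantity demanded is (133 - 132)/1 = 1; demand is the short side, so Q = 1 trades at P = 132.
CS is the triangle under demand above 132: (1/2)(1)(133 - 132) = 0.5.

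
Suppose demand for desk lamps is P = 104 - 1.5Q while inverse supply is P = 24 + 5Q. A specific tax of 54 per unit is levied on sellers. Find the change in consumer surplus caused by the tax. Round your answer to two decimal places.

Without the tax, 104 - 1.5Q = 24 + 5Q so Q* = 12.3077 and P* = 85.5385.
With the tax, sellers need 54 more per unit: 104 - 1.5Q = 24 + 5Q + 54, so Q_t = 4. Buyers pay P_b = 98; sellers receive P_s = P_b - 54 = 44.
Consumers lose the trapezoid between P* and P_b out to Q_t plus the triangle from Q_t to Q*: change in CS = 12 - 113.6095 = -101.6095.

-101.61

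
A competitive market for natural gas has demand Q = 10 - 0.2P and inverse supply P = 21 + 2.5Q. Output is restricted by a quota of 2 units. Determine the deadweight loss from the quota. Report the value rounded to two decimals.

Rewriting demand in inverse form: P = 50 - 5Q.
Without the quota, 50 - 5Q = 21 + 2.5Q gives Q* = 3.8667.
At Q = 2 the demand price is 50 - 5(2) = 40 and the supply price is 21 + 2.5(2) = 26.
DWL = (1/2)(gap between curves at 2) x (Q* - 2) = (1/2)(14)(1.8667) = 13.0667.

13.07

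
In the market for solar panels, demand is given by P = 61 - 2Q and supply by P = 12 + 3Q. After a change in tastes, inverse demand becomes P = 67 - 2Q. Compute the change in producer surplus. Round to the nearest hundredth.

Initial equilibrium: Q_0 = 9.8, P_0 = 41.4; CS_0 = (1/2)(9.8)(19.6) = 96.04, PS_0 = (1/2)(9.8)(29.4) = 144.06.
New equilibrium: 67 - 2Q = 12 + 3Q gives Q_1 = 11, P_1 = 45; CS_1 = 121, PS_1 = 181.5.
Change in producer surplus = 181.5 - 144.06 = 37.44.

37.44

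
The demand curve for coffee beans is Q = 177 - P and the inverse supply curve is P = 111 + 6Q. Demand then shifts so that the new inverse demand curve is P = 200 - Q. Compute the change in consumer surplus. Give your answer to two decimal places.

36.38

Rewriting demand in inverse form: P = 177 - Q.
Initial equilibrium: Q_0 = 9.4286, P_0 = 167.5714; CS_0 = (1/2)(9.4286)(9.4286) = 44.449, PS_0 = (1/2)(9.4286)(56.5714) = 266.6939.
New equilibrium: 200 - Q = 111 + 6Q gives Q_1 = 12.7143, P_1 = 187.2857; CS_1 = 80.8265, PS_1 = 484.9592.
Change in consumer surplus = 80.8265 - 44.449 = 36.3776.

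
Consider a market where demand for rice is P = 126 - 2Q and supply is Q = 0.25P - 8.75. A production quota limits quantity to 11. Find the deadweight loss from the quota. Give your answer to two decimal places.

Rewriting supply in inverse form: P = 35 + 4Q.
Without the quota, 126 - 2Q = 35 + 4Q gives Q* = 15.1667.
At Q = 11 the demand price is 126 - 2(11) = 104 and the supply price is 35 + 4(11) = 79.
Deadweight loss is the triangle between the curves from 11 to 15.1667: (1/2)(104 - 79)(15.1667 - 11) = 52.0833.

52.08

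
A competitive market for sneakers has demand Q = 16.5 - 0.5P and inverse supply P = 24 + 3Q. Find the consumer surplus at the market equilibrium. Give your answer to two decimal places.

3.24

Rewriting demand in inverse form: P = 33 - 2Q.
Setting demand equal to supply, 9 = 5Q, so Q* = 1.8 and P* = 29.4.
The demand choke price is 33, so CS = (1/2)(Q*)(33 - P*) = (1/2)(1.8)(3.6) = 3.24.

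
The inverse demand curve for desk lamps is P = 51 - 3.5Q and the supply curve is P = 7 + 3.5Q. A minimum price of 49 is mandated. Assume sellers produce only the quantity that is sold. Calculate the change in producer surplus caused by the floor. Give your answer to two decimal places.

-45.71

Without the control, 51 - 3.5Q = 7 + 3.5Q so Q* = 6.2857 and P* = 29.
At the floor price 49, quantity demanded is (51 - 49)/3.5 = 0.5714; demand is the short side, so Q = 0.5714 trades at P = 49.
PS goes from (1/2)(6.2857)(22) = 69.1429 to 23.4286 (computed as (49 - 7)(0.5714) - (1/2)(3.5)(0.5714)^2), a change of -45.7143.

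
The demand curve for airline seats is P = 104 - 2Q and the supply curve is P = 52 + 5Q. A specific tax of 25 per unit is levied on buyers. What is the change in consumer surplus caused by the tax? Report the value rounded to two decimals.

-40.31

Without the tax, 104 - 2Q = 52 + 5Q so Q* = 7.4286 and P* = 89.1429.
A tax on buyers shifts demand down by 25: (104 - 25) - 2Q = 52 + 5Q, so Q_t = 3.8571. Buyers pay P_b = 96.2857; sellers receive P_s = P_b - 25 = 71.2857.
CS falls from (1/2)(7.4286)(14.8571) = 55.1837 to (1/2)(3.8571)(7.7143) = 14.8776, a change of -40.3061.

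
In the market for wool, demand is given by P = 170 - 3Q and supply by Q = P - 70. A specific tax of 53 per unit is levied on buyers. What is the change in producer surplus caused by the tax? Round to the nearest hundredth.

-243.47

Rewriting supply in inverse form: P = 70 + Q.
Without the tax, 170 - 3Q = 70 + Q so Q* = 25 and P* = 95.
With the tax, buyers' net willingness to pay falls by 53: (170 - 53) - 3Q = 70 + Q, so Q_t = 11.75. Buyers pay P_b = 134.75; sellers receive P_s = P_b - 53 = 81.75.
PS falls from (1/2)(25)(25) = 312.5 to (1/2)(11.75)(11.75) = 69.0312, a change of -243.4688.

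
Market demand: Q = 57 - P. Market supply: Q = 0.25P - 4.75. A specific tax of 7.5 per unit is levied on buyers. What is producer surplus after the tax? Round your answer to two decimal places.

Rewriting demand in inverse form: P = 57 - Q.
Rewriting supply in inverse form: P = 19 + 4Q.
Without the tax, 57 - Q = 19 + 4Q so Q* = 7.6 and P* = 49.4.
A tax on buyers shifts demand down by 7.5: (57 - 7.5) - Q = 19 + 4Q, so Q_t = 6.1. Buyers pay P_b = 50.9; sellers receive P_s = P_b - 7.5 = 43.4.
Producer surplus is the triangle above supply below P_s: (1/2)(6.1)(43.4 - 19) = 74.42.

74.42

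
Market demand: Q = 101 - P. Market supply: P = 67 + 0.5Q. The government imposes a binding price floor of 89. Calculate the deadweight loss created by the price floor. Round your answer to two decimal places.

Rewriting demand in inverse form: P = 101 - Q.
Without the control, 101 - Q = 67 + 0.5Q so Q* = 22.6667 and P* = 78.3333.
At P = 89, buyers demand (101 - 89)/1 = 12 while sellers would supply more, so the quantity traded is 12 at price 89.
The lost-trades triangle has base Q* - 12 = 10.6667 and height equal to the gap between the curves at Q = 12, which is 89 - 73 = 16. DWL = (1/2)(10.6667)(16) = 85.3333.

85.33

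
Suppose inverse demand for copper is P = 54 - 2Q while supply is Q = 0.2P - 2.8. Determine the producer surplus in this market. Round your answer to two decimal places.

81.63

Rewriting supply in inverse form: P = 14 + 5Q.
Equilibrium: 54 - 2Q = 14 + 5Q, so Q* = 5.7143 and P* = 42.5714.
The supply curve's price intercept is 14, so PS = (1/2)(Q*)(P* - 14) = (1/2)(5.7143)(28.5714) = 81.6327.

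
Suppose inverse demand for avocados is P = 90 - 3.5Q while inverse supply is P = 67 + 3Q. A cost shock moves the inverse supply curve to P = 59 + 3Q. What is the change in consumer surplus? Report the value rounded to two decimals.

17.89

Initial equilibrium: Q_0 = 3.5385, P_0 = 77.6154; CS_0 = (1/2)(3.5385)(12.3846) = 21.9112, PS_0 = (1/2)(3.5385)(10.6154) = 18.7811.
New equilibrium: 90 - 3.5Q = 59 + 3Q gives Q_1 = 4.7692, P_1 = 73.3077; CS_1 = 39.8047, PS_1 = 34.1183.
Change in consumer surplus = 39.8047 - 21.9112 = 17.8935.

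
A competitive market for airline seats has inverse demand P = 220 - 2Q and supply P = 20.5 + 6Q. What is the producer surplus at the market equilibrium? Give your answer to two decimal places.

1865.64

Set 220 - 2Q = 20.5 + 6Q, which gives 199.5 = 8Q, so Q* = 24.9375 and P* = 220 - 2(24.9375) = 170.125.
PS is the area between P* and the supply curve from 0 to Q*: (1/2)(24.9375)(149.625) = 1865.6367.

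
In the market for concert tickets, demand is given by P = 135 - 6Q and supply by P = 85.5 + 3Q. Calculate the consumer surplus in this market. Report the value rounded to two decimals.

90.75

Equilibrium: 135 - 6Q = 85.5 + 3Q, so Q* = 5.5 and P* = 102.
CS is the area between the demand curve and P* from 0 to Q*: (1/2)(5.5)(33) = 90.75.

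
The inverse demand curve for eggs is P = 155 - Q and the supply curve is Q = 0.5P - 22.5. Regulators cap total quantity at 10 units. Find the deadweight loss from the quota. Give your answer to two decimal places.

Rewriting supply in inverse form: P = 45 + 2Q.
Without the quota, 155 - Q = 45 + 2Q gives Q* = 36.6667.
At Q = 10 the demand price is 155 - (10) = 145 and the supply price is 45 + 2(10) = 65.
DWL = (1/2)(gap between curves at 10) x (Q* - 10) = (1/2)(80)(26.6667) = 1066.6667.

1066.67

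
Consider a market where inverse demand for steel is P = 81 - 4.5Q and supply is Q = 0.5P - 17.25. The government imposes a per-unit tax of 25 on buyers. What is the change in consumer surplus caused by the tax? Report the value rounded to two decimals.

-90.53

Rewriting supply in inverse form: P = 34.5 + 2Q.
Pre-tax equilibrium: 81 - 4.5Q = 34.5 + 2Q gives Q* = 7.1538, P* = 48.8077.
A tax on buyers shifts demand down by 25: (81 - 25) - 4.5Q = 34.5 + 2Q, so Q_t = 3.3077. Buyers pay P_b = 66.1154; sellers receive P_s = P_b - 25 = 41.1154.
CS falls from (1/2)(7.1538)(32.1923) = 115.1494 to (1/2)(3.3077)(14.8846) = 24.6169, a change of -90.5325.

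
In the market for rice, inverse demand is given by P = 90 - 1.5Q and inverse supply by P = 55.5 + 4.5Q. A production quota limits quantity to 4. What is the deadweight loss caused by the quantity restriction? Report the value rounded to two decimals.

Without the quota, 90 - 1.5Q = 55.5 + 4.5Q gives Q* = 5.75.
At Q = 4 the demand price is 90 - 1.5(4) = 84 and the supply price is 55.5 + 4.5(4) = 73.5.
DWL = (1/2)(gap between curves at 4) x (Q* - 4) = (1/2)(10.5)(1.75) = 9.1875.

9.19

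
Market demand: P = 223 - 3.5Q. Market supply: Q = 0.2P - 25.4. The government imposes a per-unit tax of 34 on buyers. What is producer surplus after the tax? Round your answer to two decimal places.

133.01

Rewriting supply in inverse form: P = 127 + 5Q.
Without the tax, 223 - 3.5Q = 127 + 5Q so Q* = 11.2941 and P* = 183.4706.
A tax on buyers shifts demand down by 34: (223 - 34) - 3.5Q = 127 + 5Q, so Q_t = 7.2941. Buyers pay P_b = 197.4706; sellers receive P_s = P_b - 34 = 163.4706.
PS = (1/2)(Q_t)(P_s - 127) = (1/2)(7.2941)(36.4706) = 133.0104.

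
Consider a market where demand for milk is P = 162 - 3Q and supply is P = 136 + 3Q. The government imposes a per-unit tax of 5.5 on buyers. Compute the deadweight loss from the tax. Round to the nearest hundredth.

Pre-tax equilibrium: 162 - 3Q = 136 + 3Q gives Q* = 4.3333, P* = 149.
With the tax, buyers' net willingness to pay falls by 5.5: (162 - 5.5) - 3Q = 136 + 3Q, so Q_t = 3.4167. Buyers pay P_b = 151.75; sellers receive P_s = P_b - 5.5 = 146.25.
Deadweight loss is the triangle between the curves from Q_t to Q*: (1/2)(4.3333 - 3.4167)(5.5) = 2.5208.

2.52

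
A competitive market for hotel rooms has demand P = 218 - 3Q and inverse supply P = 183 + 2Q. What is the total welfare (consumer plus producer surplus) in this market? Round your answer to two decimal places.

Setting demand equal to supply, 35 = 5Q, so Q* = 7 and P* = 197.
Total surplus is the full triangle between the curves from 0 to Q*: (1/2)(7)(218 - 183) = 122.5.

122.50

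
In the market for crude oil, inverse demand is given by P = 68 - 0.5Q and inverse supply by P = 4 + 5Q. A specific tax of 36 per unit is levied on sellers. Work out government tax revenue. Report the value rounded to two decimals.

183.27

Without the tax, 68 - 0.5Q = 4 + 5Q so Q* = 11.6364 and P* = 62.1818.
A tax on sellers shifts supply up by 36: 68 - 0.5Q = 4 + 5Q + 36, so Q_t = 5.0909. Buyers pay P_b = 65.4545; sellers receive P_s = P_b - 36 = 29.4545.
Tax revenue = t x Q_t = 36 x 5.0909 = 183.2727.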